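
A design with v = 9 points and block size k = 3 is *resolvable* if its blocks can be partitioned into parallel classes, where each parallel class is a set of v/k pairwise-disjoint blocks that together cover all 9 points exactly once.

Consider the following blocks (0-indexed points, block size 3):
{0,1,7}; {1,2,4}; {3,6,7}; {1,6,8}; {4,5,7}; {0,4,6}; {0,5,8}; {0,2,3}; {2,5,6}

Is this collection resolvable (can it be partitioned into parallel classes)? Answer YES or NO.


v = 9, block size k = 3, number of blocks = 9.
For resolvability, blocks must partition into parallel classes of size v/k = 3.
Total blocks must therefore be a multiple of 3: 9 = 3·3 + 0 ⇒ divisible ✓.
Consider block {0,1,7}. The only other block(s) in the collection disjoint from it are {2,5,6} — just 1 block(s). Any parallel class containing {0,1,7} would need 2 other blocks each disjoint from it, so no parallel class of size 3 can contain {0,1,7}.
Since every block must belong to some parallel class in a resolution, the collection cannot be partitioned into parallel classes.
Resolvable? NO.

NO


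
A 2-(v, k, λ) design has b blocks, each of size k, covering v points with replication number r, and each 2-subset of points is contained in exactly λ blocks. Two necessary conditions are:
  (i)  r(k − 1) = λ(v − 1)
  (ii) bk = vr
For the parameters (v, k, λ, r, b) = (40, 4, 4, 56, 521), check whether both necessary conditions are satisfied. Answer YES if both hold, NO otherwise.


Condition (i): r(k − 1) = 56·3 = 168; λ(v − 1) = 4·39 = 156. Match? NO.
Condition (ii): bk = 521·4 = 2084; vr = 40·56 = 2240. Match? NO.
Both conditions hold? NO.

NO


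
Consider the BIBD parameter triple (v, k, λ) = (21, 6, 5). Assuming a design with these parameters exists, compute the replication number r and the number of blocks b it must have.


Any 2-(v, k, λ) BIBD satisfies two necessary conditions:
  (i)  Each point sits in r blocks, and counting incidences through any fixed point gives r(k − 1) = λ(v − 1), so r = λ(v − 1)/(k − 1).
  (ii) Total incidences bk = vr, so b = vr/k.
Step 1: r = λ(v − 1)/(k − 1) = 5·(21 − 1)/(6 − 1) = 5·20/5 = 100/5 = 20.
Step 2: b = vr/k = 21·20/6 = 420/6 = 70.
Check integrality: r = 20 ∈ Z ✓, b = 70 ∈ Z ✓.
(These identities are necessary conditions: they determine r and b for any design with these parameters, but do not by themselves prove that one exists.)

r = 20, b = 70.


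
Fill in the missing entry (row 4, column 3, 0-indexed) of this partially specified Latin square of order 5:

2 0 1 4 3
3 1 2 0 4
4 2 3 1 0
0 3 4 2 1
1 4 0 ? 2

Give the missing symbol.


Row 4 contains symbols [0, 1, 2, 4] — missing [3].
Column 3 contains symbols [0, 1, 2, 4] — missing [3].
The missing symbol must appear in both missing sets; intersection = [3].
Therefore the hidden value is 3.

Missing value = 3.


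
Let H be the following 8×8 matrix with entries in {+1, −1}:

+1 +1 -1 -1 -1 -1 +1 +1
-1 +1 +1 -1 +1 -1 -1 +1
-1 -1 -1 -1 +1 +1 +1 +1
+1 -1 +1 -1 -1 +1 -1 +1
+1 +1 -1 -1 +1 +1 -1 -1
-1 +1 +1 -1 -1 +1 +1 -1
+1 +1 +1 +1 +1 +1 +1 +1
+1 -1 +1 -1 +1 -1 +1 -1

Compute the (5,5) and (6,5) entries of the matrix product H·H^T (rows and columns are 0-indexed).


Row 5 of H: [-1, 1, 1, -1, -1, 1, 1, -1].
Row 6 of H: [1, 1, 1, 1, 1, 1, 1, 1].
(H·H^T)[5][5] = Σ_j H[5][j]·H[5][j] = (-1)² + (1)² + (1)² + (-1)² + (-1)² + (1)² + (1)² + (-1)² = 1 + 1 + 1 + 1 + 1 + 1 + 1 + 1 = 8.
(H·H^T)[6][5] = Σ_j H[6][j]·H[5][j] = (1)·(-1) + (1)·(1) + (1)·(1) + (1)·(-1) + (1)·(-1) + (1)·(1) + (1)·(1) + (1)·(-1) = -1 + 1 + 1 + -1 + -1 + 1 + 1 + -1 = 0.
So rows 6 and 5 are orthogonal; the diagonal entry equals n = 8.

(5,5) entry = 8; (6,5) entry = 0.


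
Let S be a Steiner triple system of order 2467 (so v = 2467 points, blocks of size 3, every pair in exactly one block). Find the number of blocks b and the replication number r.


An STS(v) is a 2-(v, 3, 1) BIBD: block size k = 3, λ = 1.
Replication: r(k − 1) = λ(v − 1) ⇒ r·2 = 2467 − 1 = 2466 ⇒ r = 1233.
Block count: bk = vr ⇒ b·3 = 2467·1233 = 3041811 ⇒ b = 1013937.

r = 1233, b = 1013937.


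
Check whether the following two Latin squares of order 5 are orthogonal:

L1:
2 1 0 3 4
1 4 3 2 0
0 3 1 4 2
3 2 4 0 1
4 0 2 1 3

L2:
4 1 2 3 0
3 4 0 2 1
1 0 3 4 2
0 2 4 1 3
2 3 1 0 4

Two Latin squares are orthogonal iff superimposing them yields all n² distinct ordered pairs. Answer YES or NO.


Form the n² = 25 superimposed pairs (L1[i][j], L2[i][j]), row by row (rows and columns indexed from 0):
row 0: (2,4) (1,1) (0,2) (3,3) (4,0)
row 1: (1,3) (4,4) (3,0) (2,2) (0,1)
row 2: (0,1) (3,0) (1,3) (4,4) (2,2)
row 3: (3,0) (2,2) (4,4) (0,1) (1,3)
row 4: (4,2) (0,3) (2,1) (1,0) (3,4)
Orthogonality requires all 25 pairs distinct.
But the pair (0,1) repeats: cell (1,4) has L1 = 0, L2 = 1, and cell (2,0) has L1 = 0, L2 = 1.
A repeated pair means some other pair never occurs (only 15 distinct pairs out of 25), so the squares are not orthogonal.
Conclusion: NO.

NO


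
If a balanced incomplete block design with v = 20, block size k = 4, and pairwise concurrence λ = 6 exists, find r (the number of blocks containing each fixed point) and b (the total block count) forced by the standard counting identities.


Any 2-(v, k, λ) BIBD satisfies two necessary conditions:
  (i)  Each point sits in r blocks, and counting incidences through any fixed point gives r(k − 1) = λ(v − 1), so r = λ(v − 1)/(k − 1).
  (ii) Total incidences bk = vr, so b = vr/k.
Step 1: r = λ(v − 1)/(k − 1) = 6·(20 − 1)/(4 − 1) = 6·19/3 = 114/3 = 38.
Step 2: b = vr/k = 20·38/4 = 760/4 = 190.
Check integrality: r = 38 ∈ Z ✓, b = 190 ∈ Z ✓.
(These identities are necessary conditions: they determine r and b for any design with these parameters, but do not by themselves prove that one exists.)

r = 38, b = 190.


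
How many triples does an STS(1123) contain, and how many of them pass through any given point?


An STS(v) is a 2-(v, 3, 1) BIBD: block size k = 3, λ = 1.
Replication: r(k − 1) = λ(v − 1) ⇒ r·2 = 1123 − 1 = 1122 ⇒ r = 561.
Block count: bk = vr ⇒ b·3 = 1123·561 = 630003 ⇒ b = 210001.
(Check via b = v(v − 1)/6 = 1123·1122/6 = 1260006/6 = 210001.)

r = 561, b = 210001.


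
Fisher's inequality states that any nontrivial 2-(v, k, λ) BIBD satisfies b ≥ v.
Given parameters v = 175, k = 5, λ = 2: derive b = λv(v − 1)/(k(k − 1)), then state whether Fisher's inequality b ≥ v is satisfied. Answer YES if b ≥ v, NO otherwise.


b = λv(v − 1)/(k(k − 1)) = 2·175·174/(5·4) = 60900/20 = 3045.
Compare with v = 175: b ≥ v, so Fisher's inequality holds.

YES


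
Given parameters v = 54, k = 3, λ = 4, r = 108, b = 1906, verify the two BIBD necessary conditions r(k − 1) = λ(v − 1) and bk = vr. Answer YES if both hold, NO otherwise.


Condition (i): r(k − 1) = 108·2 = 216; λ(v − 1) = 4·53 = 212. Match? NO.
Condition (ii): bk = 1906·3 = 5718; vr = 54·108 = 5832. Match? NO.
Both conditions hold? NO.

NO


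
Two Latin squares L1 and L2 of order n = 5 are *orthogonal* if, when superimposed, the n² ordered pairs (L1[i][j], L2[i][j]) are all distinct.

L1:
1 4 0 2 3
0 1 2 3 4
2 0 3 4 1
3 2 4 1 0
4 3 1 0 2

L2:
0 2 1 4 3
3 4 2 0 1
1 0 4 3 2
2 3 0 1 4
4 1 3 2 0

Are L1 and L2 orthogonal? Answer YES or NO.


Form the n² = 25 superimposed pairs (L1[i][j], L2[i][j]), row by row (rows and columns indexed from 0):
row 0: (1,0) (4,2) (0,1) (2,4) (3,3)
row 1: (0,3) (1,4) (2,2) (3,0) (4,1)
row 2: (2,1) (0,0) (3,4) (4,3) (1,2)
row 3: (3,2) (2,3) (4,0) (1,1) (0,4)
row 4: (4,4) (3,1) (1,3) (0,2) (2,0)
Orthogonality requires all 25 pairs distinct.
Check by first coordinate: for each symbol s of L1, list the L2 entries in the n cells where L1 = s; they must all differ.
  L1 = 0: L2 entries (in reading order) 1, 3, 0, 4, 2 — all 5 distinct ✓
  L1 = 1: L2 entries (in reading order) 0, 4, 2, 1, 3 — all 5 distinct ✓
  L1 = 2: L2 entries (in reading order) 4, 2, 1, 3, 0 — all 5 distinct ✓
  L1 = 3: L2 entries (in reading order) 3, 0, 4, 2, 1 — all 5 distinct ✓
  L1 = 4: L2 entries (in reading order) 2, 1, 3, 0, 4 — all 5 distinct ✓
Every symbol of L1 meets every symbol of L2 exactly once, so all 25 pairs are distinct (25 of 25).
Conclusion: YES.

YES


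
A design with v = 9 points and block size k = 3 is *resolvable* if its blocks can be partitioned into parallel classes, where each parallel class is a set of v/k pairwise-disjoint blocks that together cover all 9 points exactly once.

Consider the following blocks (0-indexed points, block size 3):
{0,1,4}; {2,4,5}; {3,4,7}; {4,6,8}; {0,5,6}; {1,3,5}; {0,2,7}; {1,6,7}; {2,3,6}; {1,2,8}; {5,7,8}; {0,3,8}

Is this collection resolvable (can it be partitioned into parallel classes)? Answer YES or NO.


v = 9, block size k = 3, number of blocks = 12.
For resolvability, blocks must partition into parallel classes of size v/k = 3.
Total blocks must therefore be a multiple of 3: 12 = 3·4 + 0 ⇒ divisible ✓.
Greedy packing gives 4 candidate class(es). Each should be a full parallel class (size 3, covers all 9 points).
  Class 1 (3 blocks): {0,1,4}; {2,3,6}; {5,7,8}. Points covered: [0, 1, 2, 3, 4, 5, 6, 7, 8].
  Class 2 (3 blocks): {2,4,5}; {1,6,7}; {0,3,8}. Points covered: [0, 1, 2, 3, 4, 5, 6, 7, 8].
  Class 3 (3 blocks): {3,4,7}; {0,5,6}; {1,2,8}. Points covered: [0, 1, 2, 3, 4, 5, 6, 7, 8].
  Class 4 (3 blocks): {4,6,8}; {1,3,5}; {0,2,7}. Points covered: [0, 1, 2, 3, 4, 5, 6, 7, 8].
All classes full (size 3)? YES. All classes cover every point? YES.
Resolvable? YES.

YES


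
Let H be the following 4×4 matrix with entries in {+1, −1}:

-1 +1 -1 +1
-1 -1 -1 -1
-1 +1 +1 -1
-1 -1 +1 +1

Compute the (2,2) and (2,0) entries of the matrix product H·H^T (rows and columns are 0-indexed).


Row 0 of H: [-1, 1, -1, 1].
Row 2 of H: [-1, 1, 1, -1].
(H·H^T)[2][2] = Σ_j H[2][j]·H[2][j] = (-1)² + (1)² + (1)² + (-1)² = 1 + 1 + 1 + 1 = 4.
(H·H^T)[2][0] = Σ_j H[2][j]·H[0][j] = (-1)·(-1) + (1)·(1) + (1)·(-1) + (-1)·(1) = 1 + 1 + -1 + -1 = 0.
So rows 2 and 0 are orthogonal; the diagonal entry equals n = 4.

(2,2) entry = 4; (2,0) entry = 0.


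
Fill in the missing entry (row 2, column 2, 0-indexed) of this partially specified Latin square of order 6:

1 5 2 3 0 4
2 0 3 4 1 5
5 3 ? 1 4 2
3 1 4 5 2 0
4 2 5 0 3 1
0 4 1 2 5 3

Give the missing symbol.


Row 2 contains symbols [1, 2, 3, 4, 5] — missing [0].
Column 2 contains symbols [1, 2, 3, 4, 5] — missing [0].
The missing symbol must appear in both missing sets; intersection = [0].
Therefore the hidden value is 0.

Missing value = 0.


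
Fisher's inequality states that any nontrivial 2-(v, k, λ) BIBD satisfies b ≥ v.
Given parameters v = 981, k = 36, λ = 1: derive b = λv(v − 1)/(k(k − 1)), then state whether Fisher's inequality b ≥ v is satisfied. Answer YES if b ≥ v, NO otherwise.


b = λv(v − 1)/(k(k − 1)) = 1·981·980/(36·35) = 961380/1260 = 763.
Compare with v = 981: b < v, so Fisher's inequality fails.

NO


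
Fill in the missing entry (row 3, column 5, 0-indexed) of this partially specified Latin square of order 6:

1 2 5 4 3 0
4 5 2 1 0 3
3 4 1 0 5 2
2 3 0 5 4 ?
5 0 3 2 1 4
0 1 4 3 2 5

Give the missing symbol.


Row 3 contains symbols [0, 2, 3, 4, 5] — missing [1].
Column 5 contains symbols [0, 2, 3, 4, 5] — missing [1].
The missing symbol must appear in both missing sets; intersection = [1].
Therefore the hidden value is 1.

Missing value = 1.


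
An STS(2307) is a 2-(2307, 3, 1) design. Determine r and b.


An STS(v) is a 2-(v, 3, 1) BIBD: block size k = 3, λ = 1.
Replication: r(k − 1) = λ(v − 1) ⇒ r·2 = 2307 − 1 = 2306 ⇒ r = 1153.
Block count: b = v(v − 1)/6 = 2307·2306/6 = 5319942/6 = 886657.

r = 1153, b = 886657.


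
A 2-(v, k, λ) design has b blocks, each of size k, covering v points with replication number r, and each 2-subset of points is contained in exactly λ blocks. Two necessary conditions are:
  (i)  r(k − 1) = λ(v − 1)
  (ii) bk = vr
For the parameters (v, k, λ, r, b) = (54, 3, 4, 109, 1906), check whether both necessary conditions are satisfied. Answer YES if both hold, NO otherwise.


Condition (i): r(k − 1) = 109·2 = 218; λ(v − 1) = 4·53 = 212. Match? NO.
Condition (ii): bk = 1906·3 = 5718; vr = 54·109 = 5886. Match? NO.
Both conditions hold? NO.

NO


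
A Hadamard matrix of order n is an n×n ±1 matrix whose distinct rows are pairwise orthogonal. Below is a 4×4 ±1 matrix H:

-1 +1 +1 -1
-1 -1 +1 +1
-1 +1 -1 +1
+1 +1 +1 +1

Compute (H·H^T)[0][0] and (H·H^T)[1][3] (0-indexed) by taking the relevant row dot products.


Row 0 of H: [-1, 1, 1, -1].
Row 1 of H: [-1, -1, 1, 1].
Row 3 of H: [1, 1, 1, 1].
(H·H^T)[0][0] = Σ_j H[0][j]·H[0][j] = (-1)² + (1)² + (1)² + (-1)² = 1 + 1 + 1 + 1 = 4.
(H·H^T)[1][3] = Σ_j H[1][j]·H[3][j] = (-1)·(1) + (-1)·(1) + (1)·(1) + (1)·(1) = -1 + -1 + 1 + 1 = 0.
So rows 1 and 3 are orthogonal; the diagonal entry equals n = 4.

(0,0) entry = 4; (1,3) entry = 0.


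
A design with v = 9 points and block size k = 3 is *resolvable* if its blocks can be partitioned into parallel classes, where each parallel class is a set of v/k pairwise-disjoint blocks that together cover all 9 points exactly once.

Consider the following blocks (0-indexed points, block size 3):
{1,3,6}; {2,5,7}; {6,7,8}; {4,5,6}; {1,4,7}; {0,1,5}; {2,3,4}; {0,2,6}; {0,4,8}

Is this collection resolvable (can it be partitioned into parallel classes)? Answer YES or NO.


v = 9, block size k = 3, number of blocks = 9.
For resolvability, blocks must partition into parallel classes of size v/k = 3.
Total blocks must therefore be a multiple of 3: 9 = 3·3 + 0 ⇒ divisible ✓.
Consider block {4,5,6}. It intersects every other block in the collection, so no parallel class of size 3 can contain it.
Since every block must belong to some parallel class in a resolution, the collection cannot be partitioned into parallel classes.
Resolvable? NO.

NO


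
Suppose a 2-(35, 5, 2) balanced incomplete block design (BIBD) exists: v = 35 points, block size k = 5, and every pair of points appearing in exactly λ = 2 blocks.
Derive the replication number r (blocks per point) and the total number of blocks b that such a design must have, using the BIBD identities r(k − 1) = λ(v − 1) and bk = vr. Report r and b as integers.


Any 2-(v, k, λ) BIBD satisfies two necessary conditions:
  (i)  Each point sits in r blocks, and counting incidences through any fixed point gives r(k − 1) = λ(v − 1), so r = λ(v − 1)/(k − 1).
  (ii) Total incidences bk = vr, so b = vr/k.
Step 1: r = λ(v − 1)/(k − 1) = 2·(35 − 1)/(5 − 1) = 2·34/4 = 68/4 = 17.
Step 2: b = vr/k = 35·17/5 = 595/5 = 119.
Check integrality: r = 17 ∈ Z ✓, b = 119 ∈ Z ✓.
(These identities are necessary conditions: they determine r and b for any design with these parameters, but do not by themselves prove that one exists.)

r = 17, b = 119.


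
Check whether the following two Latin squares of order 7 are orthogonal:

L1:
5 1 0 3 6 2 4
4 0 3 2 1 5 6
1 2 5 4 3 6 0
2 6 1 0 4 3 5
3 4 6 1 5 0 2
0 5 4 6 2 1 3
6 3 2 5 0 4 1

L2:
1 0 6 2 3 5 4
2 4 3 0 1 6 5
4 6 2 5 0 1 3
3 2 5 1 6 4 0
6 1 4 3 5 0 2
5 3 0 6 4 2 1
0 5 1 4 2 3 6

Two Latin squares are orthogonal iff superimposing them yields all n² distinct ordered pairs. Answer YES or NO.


Form the n² = 49 superimposed pairs (L1[i][j], L2[i][j]), row by row (rows and columns indexed from 0):
row 0: (5,1) (1,0) (0,6) (3,2) (6,3) (2,5) (4,4)
row 1: (4,2) (0,4) (3,3) (2,0) (1,1) (5,6) (6,5)
row 2: (1,4) (2,6) (5,2) (4,5) (3,0) (6,1) (0,3)
row 3: (2,3) (6,2) (1,5) (0,1) (4,6) (3,4) (5,0)
row 4: (3,6) (4,1) (6,4) (1,3) (5,5) (0,0) (2,2)
row 5: (0,5) (5,3) (4,0) (6,6) (2,4) (1,2) (3,1)
row 6: (6,0) (3,5) (2,1) (5,4) (0,2) (4,3) (1,6)
Orthogonality requires all 49 pairs distinct.
Check by first coordinate: for each symbol s of L1, list the L2 entries in the n cells where L1 = s; they must all differ.
  L1 = 0: L2 entries (in reading order) 6, 4, 3, 1, 0, 5, 2 — all 7 distinct ✓
  L1 = 1: L2 entries (in reading order) 0, 1, 4, 5, 3, 2, 6 — all 7 distinct ✓
  L1 = 2: L2 entries (in reading order) 5, 0, 6, 3, 2, 4, 1 — all 7 distinct ✓
  L1 = 3: L2 entries (in reading order) 2, 3, 0, 4, 6, 1, 5 — all 7 distinct ✓
  L1 = 4: L2 entries (in reading order) 4, 2, 5, 6, 1, 0, 3 — all 7 distinct ✓
  L1 = 5: L2 entries (in reading order) 1, 6, 2, 0, 5, 3, 4 — all 7 distinct ✓
  L1 = 6: L2 entries (in reading order) 3, 5, 1, 2, 4, 6, 0 — all 7 distinct ✓
Every symbol of L1 meets every symbol of L2 exactly once, so all 49 pairs are distinct (49 of 49).
Conclusion: YES.

YES


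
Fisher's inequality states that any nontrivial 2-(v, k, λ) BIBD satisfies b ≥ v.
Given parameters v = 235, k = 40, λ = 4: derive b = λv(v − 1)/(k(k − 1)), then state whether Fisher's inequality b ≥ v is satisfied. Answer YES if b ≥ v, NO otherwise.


b = λv(v − 1)/(k(k − 1)) = 4·235·234/(40·39) = 219960/1560 = 141.
Compare with v = 235: b < v, so Fisher's inequality fails.

NO


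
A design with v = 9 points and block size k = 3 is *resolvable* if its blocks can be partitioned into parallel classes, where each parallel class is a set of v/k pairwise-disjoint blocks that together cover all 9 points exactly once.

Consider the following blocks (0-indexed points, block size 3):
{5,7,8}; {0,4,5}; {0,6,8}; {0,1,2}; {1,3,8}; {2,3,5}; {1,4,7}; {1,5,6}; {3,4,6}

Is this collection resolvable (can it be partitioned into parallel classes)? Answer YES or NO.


v = 9, block size k = 3, number of blocks = 9.
For resolvability, blocks must partition into parallel classes of size v/k = 3.
Total blocks must therefore be a multiple of 3: 9 = 3·3 + 0 ⇒ divisible ✓.
Consider block {0,4,5}. The only other block(s) in the collection disjoint from it are {1,3,8} — just 1 block(s). Any parallel class containing {0,4,5} would need 2 other blocks each disjoint from it, so no parallel class of size 3 can contain {0,4,5}.
Since every block must belong to some parallel class in a resolution, the collection cannot be partitioned into parallel classes.
Resolvable? NO.

NO


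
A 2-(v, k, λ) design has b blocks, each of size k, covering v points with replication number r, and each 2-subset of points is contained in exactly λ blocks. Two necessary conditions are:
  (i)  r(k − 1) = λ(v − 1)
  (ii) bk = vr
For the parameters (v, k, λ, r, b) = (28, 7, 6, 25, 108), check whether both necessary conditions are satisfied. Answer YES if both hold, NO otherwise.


Condition (i): r(k − 1) = 25·6 = 150; λ(v − 1) = 6·27 = 162. Match? NO.
Condition (ii): bk = 108·7 = 756; vr = 28·25 = 700. Match? NO.
Both conditions hold? NO.

NO


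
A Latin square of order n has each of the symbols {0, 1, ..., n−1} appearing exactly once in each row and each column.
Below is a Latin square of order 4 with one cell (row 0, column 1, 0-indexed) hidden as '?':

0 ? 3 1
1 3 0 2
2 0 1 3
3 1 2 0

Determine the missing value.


Row 0 contains symbols [0, 1, 3] — missing [2].
Column 1 contains symbols [0, 1, 3] — missing [2].
The missing symbol must appear in both missing sets; intersection = [2].
Therefore the hidden value is 2.

Missing value = 2.


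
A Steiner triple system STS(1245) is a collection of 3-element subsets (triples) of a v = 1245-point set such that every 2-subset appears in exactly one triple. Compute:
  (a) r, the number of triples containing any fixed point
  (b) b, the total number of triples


An STS(v) is a 2-(v, 3, 1) BIBD: block size k = 3, λ = 1.
Replication: r(k − 1) = λ(v − 1) ⇒ r·2 = 1245 − 1 = 1244 ⇒ r = 622.
Block count: b = v(v − 1)/6 = 1245·1244/6 = 1548780/6 = 258130.
(Check via bk = vr: 258130·3 = 774390 = 1245·622 = 774390 ✓.)

r = 622, b = 258130.


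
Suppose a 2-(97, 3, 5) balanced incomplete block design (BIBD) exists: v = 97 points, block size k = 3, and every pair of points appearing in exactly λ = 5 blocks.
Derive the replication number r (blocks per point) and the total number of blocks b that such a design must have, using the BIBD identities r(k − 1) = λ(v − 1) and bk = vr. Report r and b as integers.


Any 2-(v, k, λ) BIBD satisfies two necessary conditions:
  (i)  Each point sits in r blocks, and counting incidences through any fixed point gives r(k − 1) = λ(v − 1), so r = λ(v − 1)/(k − 1).
  (ii) Total incidences bk = vr, so b = vr/k.
Step 1: r = λ(v − 1)/(k − 1) = 5·(97 − 1)/(3 − 1) = 5·96/2 = 480/2 = 240.
Step 2: b = vr/k = 97·240/3 = 23280/3 = 7760.
Check integrality: r = 240 ∈ Z ✓, b = 7760 ∈ Z ✓.
(These identities are necessary conditions: they determine r and b for any design with these parameters, but do not by themselves prove that one exists.)

r = 240, b = 7760.


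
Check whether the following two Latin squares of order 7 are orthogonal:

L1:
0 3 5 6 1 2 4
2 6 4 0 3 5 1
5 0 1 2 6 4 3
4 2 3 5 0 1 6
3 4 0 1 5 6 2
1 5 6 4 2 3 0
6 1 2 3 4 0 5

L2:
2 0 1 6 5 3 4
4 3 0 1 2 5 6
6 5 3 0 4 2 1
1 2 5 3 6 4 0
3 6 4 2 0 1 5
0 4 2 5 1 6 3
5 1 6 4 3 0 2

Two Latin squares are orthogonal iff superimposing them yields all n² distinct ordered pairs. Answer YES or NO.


Form the n² = 49 superimposed pairs (L1[i][j], L2[i][j]), row by row (rows and columns indexed from 0):
row 0: (0,2) (3,0) (5,1) (6,6) (1,5) (2,3) (4,4)
row 1: (2,4) (6,3) (4,0) (0,1) (3,2) (5,5) (1,6)
row 2: (5,6) (0,5) (1,3) (2,0) (6,4) (4,2) (3,1)
row 3: (4,1) (2,2) (3,5) (5,3) (0,6) (1,4) (6,0)
row 4: (3,3) (4,6) (0,4) (1,2) (5,0) (6,1) (2,5)
row 5: (1,0) (5,4) (6,2) (4,5) (2,1) (3,6) (0,3)
row 6: (6,5) (1,1) (2,6) (3,4) (4,3) (0,0) (5,2)
Orthogonality requires all 49 pairs distinct.
Check by first coordinate: for each symbol s of L1, list the L2 entries in the n cells where L1 = s; they must all differ.
  L1 = 0: L2 entries (in reading order) 2, 1, 5, 6, 4, 3, 0 — all 7 distinct ✓
  L1 = 1: L2 entries (in reading order) 5, 6, 3, 4, 2, 0, 1 — all 7 distinct ✓
  L1 = 2: L2 entries (in reading order) 3, 4, 0, 2, 5, 1, 6 — all 7 distinct ✓
  L1 = 3: L2 entries (in reading order) 0, 2, 1, 5, 3, 6, 4 — all 7 distinct ✓
  L1 = 4: L2 entries (in reading order) 4, 0, 2, 1, 6, 5, 3 — all 7 distinct ✓
  L1 = 5: L2 entries (in reading order) 1, 5, 6, 3, 0, 4, 2 — all 7 distinct ✓
  L1 = 6: L2 entries (in reading order) 6, 3, 4, 0, 1, 2, 5 — all 7 distinct ✓
Every symbol of L1 meets every symbol of L2 exactly once, so all 49 pairs are distinct (49 of 49).
Conclusion: YES.

YES


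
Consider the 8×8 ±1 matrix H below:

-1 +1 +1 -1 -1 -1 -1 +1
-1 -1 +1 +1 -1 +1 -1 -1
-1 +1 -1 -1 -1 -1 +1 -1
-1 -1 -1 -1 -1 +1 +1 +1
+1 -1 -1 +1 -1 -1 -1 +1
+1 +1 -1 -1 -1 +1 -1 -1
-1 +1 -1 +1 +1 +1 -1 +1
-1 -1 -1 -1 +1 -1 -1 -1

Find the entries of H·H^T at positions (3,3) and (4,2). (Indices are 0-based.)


Row 2 of H: [-1, 1, -1, -1, -1, -1, 1, -1].
Row 3 of H: [-1, -1, -1, -1, -1, 1, 1, 1].
Row 4 of H: [1, -1, -1, 1, -1, -1, -1, 1].
(H·H^T)[3][3] = Σ_j H[3][j]·H[3][j] = (-1)² + (-1)² + (-1)² + (-1)² + (-1)² + (1)² + (1)² + (1)² = 1 + 1 + 1 + 1 + 1 + 1 + 1 + 1 = 8.
(H·H^T)[4][2] = Σ_j H[4][j]·H[2][j] = (1)·(-1) + (-1)·(1) + (-1)·(-1) + (1)·(-1) + (-1)·(-1) + (-1)·(-1) + (-1)·(1) + (1)·(-1) = -1 + -1 + 1 + -1 + 1 + 1 + -1 + -1 = -2.
Rows 4 and 2 are not orthogonal (dot product = -2 ≠ 0), so H is not a Hadamard matrix.

(3,3) entry = 8; (4,2) entry = -2.


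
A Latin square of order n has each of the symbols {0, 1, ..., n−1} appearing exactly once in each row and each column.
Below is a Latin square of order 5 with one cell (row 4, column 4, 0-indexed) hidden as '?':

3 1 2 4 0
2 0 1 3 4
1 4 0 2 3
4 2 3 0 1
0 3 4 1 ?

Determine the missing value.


Row 4 contains symbols [0, 1, 3, 4] — missing [2].
Column 4 contains symbols [0, 1, 3, 4] — missing [2].
The missing symbol must appear in both missing sets; intersection = [2].
Therefore the hidden value is 2.

Missing value = 2.


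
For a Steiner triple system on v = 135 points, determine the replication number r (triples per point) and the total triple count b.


An STS(v) is a 2-(v, 3, 1) BIBD: block size k = 3, λ = 1.
Replication: r(k − 1) = λ(v − 1) ⇒ r·2 = 135 − 1 = 134 ⇒ r = 67.
Block count: bk = vr ⇒ b·3 = 135·67 = 9045 ⇒ b = 3015.

r = 67, b = 3015.


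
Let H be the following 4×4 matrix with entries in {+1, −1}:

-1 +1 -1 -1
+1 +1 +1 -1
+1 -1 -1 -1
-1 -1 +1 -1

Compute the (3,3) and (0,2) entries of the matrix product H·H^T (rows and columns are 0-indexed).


Row 0 of H: [-1, 1, -1, -1].
Row 2 of H: [1, -1, -1, -1].
Row 3 of H: [-1, -1, 1, -1].
(H·H^T)[3][3] = Σ_j H[3][j]·H[3][j] = (-1)² + (-1)² + (1)² + (-1)² = 1 + 1 + 1 + 1 = 4.
(H·H^T)[0][2] = Σ_j H[0][j]·H[2][j] = (-1)·(1) + (1)·(-1) + (-1)·(-1) + (-1)·(-1) = -1 + -1 + 1 + 1 = 0.
So rows 0 and 2 are orthogonal; the diagonal entry equals n = 4.

(3,3) entry = 4; (0,2) entry = 0.


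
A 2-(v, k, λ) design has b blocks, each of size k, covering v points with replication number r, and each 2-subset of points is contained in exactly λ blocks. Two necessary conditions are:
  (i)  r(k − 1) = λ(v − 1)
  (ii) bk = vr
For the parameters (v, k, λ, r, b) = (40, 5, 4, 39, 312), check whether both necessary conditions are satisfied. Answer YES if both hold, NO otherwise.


Condition (i): r(k − 1) = 39·4 = 156; λ(v − 1) = 4·39 = 156. Match? YES.
Condition (ii): bk = 312·5 = 1560; vr = 40·39 = 1560. Match? YES.
Both conditions hold? YES.

YES


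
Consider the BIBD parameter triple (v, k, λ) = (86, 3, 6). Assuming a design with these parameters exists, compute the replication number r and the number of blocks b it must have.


Any 2-(v, k, λ) BIBD satisfies two necessary conditions:
  (i)  Each point sits in r blocks, and counting incidences through any fixed point gives r(k − 1) = λ(v − 1), so r = λ(v − 1)/(k − 1).
  (ii) Total incidences bk = vr, so b = vr/k.
Step 1: r = λ(v − 1)/(k − 1) = 6·(86 − 1)/(3 − 1) = 6·85/2 = 510/2 = 255.
Step 2: b = vr/k = 86·255/3 = 21930/3 = 7310.
Check integrality: r = 255 ∈ Z ✓, b = 7310 ∈ Z ✓.
(These identities are necessary conditions: they determine r and b for any design with these parameters, but do not by themselves prove that one exists.)

r = 255, b = 7310.


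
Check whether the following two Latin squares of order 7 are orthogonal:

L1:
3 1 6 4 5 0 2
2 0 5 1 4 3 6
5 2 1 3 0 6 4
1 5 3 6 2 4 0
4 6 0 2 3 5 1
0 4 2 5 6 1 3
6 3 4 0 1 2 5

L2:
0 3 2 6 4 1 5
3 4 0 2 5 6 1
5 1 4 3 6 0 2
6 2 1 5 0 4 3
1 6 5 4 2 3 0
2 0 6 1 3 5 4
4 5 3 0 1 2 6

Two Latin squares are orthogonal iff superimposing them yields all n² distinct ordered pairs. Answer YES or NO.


Form the n² = 49 superimposed pairs (L1[i][j], L2[i][j]), row by row (rows and columns indexed from 0):
row 0: (3,0) (1,3) (6,2) (4,6) (5,4) (0,1) (2,5)
row 1: (2,3) (0,4) (5,0) (1,2) (4,5) (3,6) (6,1)
row 2: (5,5) (2,1) (1,4) (3,3) (0,6) (6,0) (4,2)
row 3: (1,6) (5,2) (3,1) (6,5) (2,0) (4,4) (0,3)
row 4: (4,1) (6,6) (0,5) (2,4) (3,2) (5,3) (1,0)
row 5: (0,2) (4,0) (2,6) (5,1) (6,3) (1,5) (3,4)
row 6: (6,4) (3,5) (4,3) (0,0) (1,1) (2,2) (5,6)
Orthogonality requires all 49 pairs distinct.
Check by first coordinate: for each symbol s of L1, list the L2 entries in the n cells where L1 = s; they must all differ.
  L1 = 0: L2 entries (in reading order) 1, 4, 6, 3, 5, 2, 0 — all 7 distinct ✓
  L1 = 1: L2 entries (in reading order) 3, 2, 4, 6, 0, 5, 1 — all 7 distinct ✓
  L1 = 2: L2 entries (in reading order) 5, 3, 1, 0, 4, 6, 2 — all 7 distinct ✓
  L1 = 3: L2 entries (in reading order) 0, 6, 3, 1, 2, 4, 5 — all 7 distinct ✓
  L1 = 4: L2 entries (in reading order) 6, 5, 2, 4, 1, 0, 3 — all 7 distinct ✓
  L1 = 5: L2 entries (in reading order) 4, 0, 5, 2, 3, 1, 6 — all 7 distinct ✓
  L1 = 6: L2 entries (in reading order) 2, 1, 0, 5, 6, 3, 4 — all 7 distinct ✓
Every symbol of L1 meets every symbol of L2 exactly once, so all 49 pairs are distinct (49 of 49).
Conclusion: YES.

YES


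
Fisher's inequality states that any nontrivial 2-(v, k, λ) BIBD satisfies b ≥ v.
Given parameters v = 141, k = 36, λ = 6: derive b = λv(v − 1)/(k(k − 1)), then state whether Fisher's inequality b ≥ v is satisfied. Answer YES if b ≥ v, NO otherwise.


b = λv(v − 1)/(k(k − 1)) = 6·141·140/(36·35) = 118440/1260 = 94.
Compare with v = 141: b < v, so Fisher's inequality fails.

NO


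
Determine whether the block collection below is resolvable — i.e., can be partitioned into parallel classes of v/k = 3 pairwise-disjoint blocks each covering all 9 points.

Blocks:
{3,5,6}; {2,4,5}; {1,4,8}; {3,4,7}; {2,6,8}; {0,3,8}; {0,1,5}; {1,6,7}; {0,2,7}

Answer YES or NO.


v = 9, block size k = 3, number of blocks = 9.
For resolvability, blocks must partition into parallel classes of size v/k = 3.
Total blocks must therefore be a multiple of 3: 9 = 3·3 + 0 ⇒ divisible ✓.
Greedy packing gives 3 candidate class(es). Each should be a full parallel class (size 3, covers all 9 points).
  Class 1 (3 blocks): {3,5,6}; {1,4,8}; {0,2,7}. Points covered: [0, 1, 2, 3, 4, 5, 6, 7, 8].
  Class 2 (3 blocks): {2,4,5}; {0,3,8}; {1,6,7}. Points covered: [0, 1, 2, 3, 4, 5, 6, 7, 8].
  Class 3 (3 blocks): {3,4,7}; {2,6,8}; {0,1,5}. Points covered: [0, 1, 2, 3, 4, 5, 6, 7, 8].
All classes full (size 3)? YES. All classes cover every point? YES.
Resolvable? YES.

YES


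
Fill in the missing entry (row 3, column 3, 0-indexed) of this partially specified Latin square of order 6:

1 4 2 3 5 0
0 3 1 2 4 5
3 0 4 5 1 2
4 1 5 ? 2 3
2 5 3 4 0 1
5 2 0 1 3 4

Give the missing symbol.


Row 3 contains symbols [1, 2, 3, 4, 5] — missing [0].
Column 3 contains symbols [1, 2, 3, 4, 5] — missing [0].
The missing symbol must appear in both missing sets; intersection = [0].
Therefore the hidden value is 0.

Missing value = 0.


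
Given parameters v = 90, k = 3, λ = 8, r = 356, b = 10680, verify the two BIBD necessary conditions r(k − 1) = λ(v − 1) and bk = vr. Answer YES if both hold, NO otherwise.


Condition (i): r(k − 1) = 356·2 = 712; λ(v − 1) = 8·89 = 712. Match? YES.
Condition (ii): bk = 10680·3 = 32040; vr = 90·356 = 32040. Match? YES.
Both conditions hold? YES.

YES


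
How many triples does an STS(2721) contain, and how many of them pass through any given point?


An STS(v) is a 2-(v, 3, 1) BIBD: block size k = 3, λ = 1.
Replication: r(k − 1) = λ(v − 1) ⇒ r·2 = 2721 − 1 = 2720 ⇒ r = 1360.
Block count: b = v(v − 1)/6 = 2721·2720/6 = 7401120/6 = 1233520.
(Check via bk = vr: 1233520·3 = 3700560 = 2721·1360 = 3700560 ✓.)

r = 1360, b = 1233520.


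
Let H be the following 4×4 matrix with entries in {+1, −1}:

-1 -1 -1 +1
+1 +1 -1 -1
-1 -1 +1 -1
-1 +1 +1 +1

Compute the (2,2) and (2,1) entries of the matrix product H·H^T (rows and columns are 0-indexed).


Row 1 of H: [1, 1, -1, -1].
Row 2 of H: [-1, -1, 1, -1].
(H·H^T)[2][2] = Σ_j H[2][j]·H[2][j] = (-1)² + (-1)² + (1)² + (-1)² = 1 + 1 + 1 + 1 = 4.
(H·H^T)[2][1] = Σ_j H[2][j]·H[1][j] = (-1)·(1) + (-1)·(1) + (1)·(-1) + (-1)·(-1) = -1 + -1 + -1 + 1 = -2.
Rows 2 and 1 are not orthogonal (dot product = -2 ≠ 0), so H is not a Hadamard matrix.

(2,2) entry = 4; (2,1) entry = -2.


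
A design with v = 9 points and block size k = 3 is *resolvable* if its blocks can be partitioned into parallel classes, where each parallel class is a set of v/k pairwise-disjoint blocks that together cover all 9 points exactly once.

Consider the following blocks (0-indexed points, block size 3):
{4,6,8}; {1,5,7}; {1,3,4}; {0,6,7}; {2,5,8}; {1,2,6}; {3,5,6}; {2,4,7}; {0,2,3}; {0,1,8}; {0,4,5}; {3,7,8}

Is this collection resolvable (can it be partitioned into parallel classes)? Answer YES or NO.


v = 9, block size k = 3, number of blocks = 12.
For resolvability, blocks must partition into parallel classes of size v/k = 3.
Total blocks must therefore be a multiple of 3: 12 = 3·4 + 0 ⇒ divisible ✓.
Greedy packing gives 4 candidate class(es). Each should be a full parallel class (size 3, covers all 9 points).
  Class 1 (3 blocks): {4,6,8}; {1,5,7}; {0,2,3}. Points covered: [0, 1, 2, 3, 4, 5, 6, 7, 8].
  Class 2 (3 blocks): {1,3,4}; {0,6,7}; {2,5,8}. Points covered: [0, 1, 2, 3, 4, 5, 6, 7, 8].
  Class 3 (3 blocks): {1,2,6}; {0,4,5}; {3,7,8}. Points covered: [0, 1, 2, 3, 4, 5, 6, 7, 8].
  Class 4 (3 blocks): {3,5,6}; {2,4,7}; {0,1,8}. Points covered: [0, 1, 2, 3, 4, 5, 6, 7, 8].
All classes full (size 3)? YES. All classes cover every point? YES.
Resolvable? YES.

YES


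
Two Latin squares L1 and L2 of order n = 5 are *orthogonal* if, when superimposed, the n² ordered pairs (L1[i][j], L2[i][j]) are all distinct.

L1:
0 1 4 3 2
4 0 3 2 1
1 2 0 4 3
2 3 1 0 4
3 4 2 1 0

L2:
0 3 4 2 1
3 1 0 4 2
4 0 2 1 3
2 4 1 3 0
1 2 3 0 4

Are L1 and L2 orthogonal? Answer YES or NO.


Form the n² = 25 superimposed pairs (L1[i][j], L2[i][j]), row by row (rows and columns indexed from 0):
row 0: (0,0) (1,3) (4,4) (3,2) (2,1)
row 1: (4,3) (0,1) (3,0) (2,4) (1,2)
row 2: (1,4) (2,0) (0,2) (4,1) (3,3)
row 3: (2,2) (3,4) (1,1) (0,3) (4,0)
row 4: (3,1) (4,2) (2,3) (1,0) (0,4)
Orthogonality requires all 25 pairs distinct.
Check by first coordinate: for each symbol s of L1, list the L2 entries in the n cells where L1 = s; they must all differ.
  L1 = 0: L2 entries (in reading order) 0, 1, 2, 3, 4 — all 5 distinct ✓
  L1 = 1: L2 entries (in reading order) 3, 2, 4, 1, 0 — all 5 distinct ✓
  L1 = 2: L2 entries (in reading order) 1, 4, 0, 2, 3 — all 5 distinct ✓
  L1 = 3: L2 entries (in reading order) 2, 0, 3, 4, 1 — all 5 distinct ✓
  L1 = 4: L2 entries (in reading order) 4, 3, 1, 0, 2 — all 5 distinct ✓
Every symbol of L1 meets every symbol of L2 exactly once, so all 25 pairs are distinct (25 of 25).
Conclusion: YES.

YES


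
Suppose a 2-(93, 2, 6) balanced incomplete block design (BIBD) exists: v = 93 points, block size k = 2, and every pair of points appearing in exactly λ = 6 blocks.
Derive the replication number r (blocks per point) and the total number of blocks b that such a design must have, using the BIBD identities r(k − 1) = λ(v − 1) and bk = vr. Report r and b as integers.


Any 2-(v, k, λ) BIBD satisfies two necessary conditions:
  (i)  Each point sits in r blocks, and counting incidences through any fixed point gives r(k − 1) = λ(v − 1), so r = λ(v − 1)/(k − 1).
  (ii) Total incidences bk = vr, so b = vr/k.
Step 1: r = λ(v − 1)/(k − 1) = 6·(93 − 1)/(2 − 1) = 6·92/1 = 552/1 = 552.
Step 2: b = vr/k = 93·552/2 = 51336/2 = 25668.
Check integrality: r = 552 ∈ Z ✓, b = 25668 ∈ Z ✓.
(These identities are necessary conditions: they determine r and b for any design with these parameters, but do not by themselves prove that one exists.)

r = 552, b = 25668.


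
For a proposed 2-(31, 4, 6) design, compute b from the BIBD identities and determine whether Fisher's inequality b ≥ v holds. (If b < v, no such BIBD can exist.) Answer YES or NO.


b = λv(v − 1)/(k(k − 1)) = 6·31·30/(4·3) = 5580/12 = 465.
Compare with v = 31: b ≥ v, so Fisher's inequality holds.

YES


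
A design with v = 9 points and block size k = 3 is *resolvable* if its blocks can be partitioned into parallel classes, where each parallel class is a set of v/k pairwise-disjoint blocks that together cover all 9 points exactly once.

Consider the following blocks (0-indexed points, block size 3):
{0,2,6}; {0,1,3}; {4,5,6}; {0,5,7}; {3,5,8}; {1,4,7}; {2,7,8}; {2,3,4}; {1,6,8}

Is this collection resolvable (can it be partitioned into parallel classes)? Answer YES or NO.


v = 9, block size k = 3, number of blocks = 9.
For resolvability, blocks must partition into parallel classes of size v/k = 3.
Total blocks must therefore be a multiple of 3: 9 = 3·3 + 0 ⇒ divisible ✓.
Greedy packing gives 3 candidate class(es). Each should be a full parallel class (size 3, covers all 9 points).
  Class 1 (3 blocks): {0,2,6}; {3,5,8}; {1,4,7}. Points covered: [0, 1, 2, 3, 4, 5, 6, 7, 8].
  Class 2 (3 blocks): {0,1,3}; {4,5,6}; {2,7,8}. Points covered: [0, 1, 2, 3, 4, 5, 6, 7, 8].
  Class 3 (3 blocks): {0,5,7}; {2,3,4}; {1,6,8}. Points covered: [0, 1, 2, 3, 4, 5, 6, 7, 8].
All classes full (size 3)? YES. All classes cover every point? YES.
Resolvable? YES.

YES


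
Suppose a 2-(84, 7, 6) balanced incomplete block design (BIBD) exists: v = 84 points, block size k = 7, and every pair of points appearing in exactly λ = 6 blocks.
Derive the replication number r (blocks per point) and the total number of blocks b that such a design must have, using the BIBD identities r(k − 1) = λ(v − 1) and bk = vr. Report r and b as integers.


Any 2-(v, k, λ) BIBD satisfies two necessary conditions:
  (i)  Each point sits in r blocks, and counting incidences through any fixed point gives r(k − 1) = λ(v − 1), so r = λ(v − 1)/(k − 1).
  (ii) Total incidences bk = vr, so b = vr/k.
Step 1: r = λ(v − 1)/(k − 1) = 6·(84 − 1)/(7 − 1) = 6·83/6 = 498/6 = 83.
Step 2: b = vr/k = 84·83/7 = 6972/7 = 996.
Check integrality: r = 83 ∈ Z ✓, b = 996 ∈ Z ✓.
(These identities are necessary conditions: they determine r and b for any design with these parameters, but do not by themselves prove that one exists.)

r = 83, b = 996.


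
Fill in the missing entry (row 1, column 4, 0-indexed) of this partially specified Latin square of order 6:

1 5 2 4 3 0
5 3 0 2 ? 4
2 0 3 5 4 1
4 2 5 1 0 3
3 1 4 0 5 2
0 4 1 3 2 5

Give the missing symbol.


Row 1 contains symbols [0, 2, 3, 4, 5] — missing [1].
Column 4 contains symbols [0, 2, 3, 4, 5] — missing [1].
The missing symbol must appear in both missing sets; intersection = [1].
Therefore the hidden value is 1.

Missing value = 1.


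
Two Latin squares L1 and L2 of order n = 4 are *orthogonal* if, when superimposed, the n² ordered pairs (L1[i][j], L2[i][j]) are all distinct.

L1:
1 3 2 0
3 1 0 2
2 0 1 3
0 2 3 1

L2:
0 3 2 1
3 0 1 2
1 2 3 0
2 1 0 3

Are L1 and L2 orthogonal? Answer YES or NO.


Form the n² = 16 superimposed pairs (L1[i][j], L2[i][j]), row by row (rows and columns indexed from 0):
row 0: (1,0) (3,3) (2,2) (0,1)
row 1: (3,3) (1,0) (0,1) (2,2)
row 2: (2,1) (0,2) (1,3) (3,0)
row 3: (0,2) (2,1) (3,0) (1,3)
Orthogonality requires all 16 pairs distinct.
But the pair (3,3) repeats: cell (0,1) has L1 = 3, L2 = 3, and cell (1,0) has L1 = 3, L2 = 3.
A repeated pair means some other pair never occurs (only 8 distinct pairs out of 16), so the squares are not orthogonal.
Conclusion: NO.

NO


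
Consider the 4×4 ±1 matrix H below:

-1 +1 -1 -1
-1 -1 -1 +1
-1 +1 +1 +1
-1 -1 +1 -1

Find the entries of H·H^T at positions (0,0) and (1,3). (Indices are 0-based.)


Row 0 of H: [-1, 1, -1, -1].
Row 1 of H: [-1, -1, -1, 1].
Row 3 of H: [-1, -1, 1, -1].
(H·H^T)[0][0] = Σ_j H[0][j]·H[0][j] = (-1)² + (1)² + (-1)² + (-1)² = 1 + 1 + 1 + 1 = 4.
(H·H^T)[1][3] = Σ_j H[1][j]·H[3][j] = (-1)·(-1) + (-1)·(-1) + (-1)·(1) + (1)·(-1) = 1 + 1 + -1 + -1 = 0.
So rows 1 and 3 are orthogonal; the diagonal entry equals n = 4.

(0,0) entry = 4; (1,3) entry = 0.


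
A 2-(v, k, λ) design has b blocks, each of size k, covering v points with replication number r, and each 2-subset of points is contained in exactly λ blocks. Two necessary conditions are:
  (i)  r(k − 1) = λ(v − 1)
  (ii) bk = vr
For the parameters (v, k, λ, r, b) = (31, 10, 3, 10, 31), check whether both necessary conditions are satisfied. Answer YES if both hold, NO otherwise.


Condition (i): r(k − 1) = 10·9 = 90; λ(v − 1) = 3·30 = 90. Match? YES.
Condition (ii): bk = 31·10 = 310; vr = 31·10 = 310. Match? YES.
Both conditions hold? YES.

YES


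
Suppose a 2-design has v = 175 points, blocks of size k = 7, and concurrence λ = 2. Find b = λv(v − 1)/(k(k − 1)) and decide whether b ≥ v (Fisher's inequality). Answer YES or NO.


r = λ(v − 1)/(k − 1) = 2·174/6 = 58.
b = vr/k = 175·58/7 = 1450.
Fisher's inequality: b ≥ v ⇔ 1450 ≥ 175? YES.

YES


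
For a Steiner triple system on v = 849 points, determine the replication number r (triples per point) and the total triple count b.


An STS(v) is a 2-(v, 3, 1) BIBD: block size k = 3, λ = 1.
Replication: r(k − 1) = λ(v − 1) ⇒ r·2 = 849 − 1 = 848 ⇒ r = 424.
Block count: bk = vr ⇒ b·3 = 849·424 = 359976 ⇒ b = 119992.
(Check via b = v(v − 1)/6 = 849·848/6 = 719952/6 = 119992.)

r = 424, b = 119992.
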